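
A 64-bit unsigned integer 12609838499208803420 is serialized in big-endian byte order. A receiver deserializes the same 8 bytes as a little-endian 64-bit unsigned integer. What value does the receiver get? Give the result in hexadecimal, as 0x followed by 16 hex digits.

12609838499208803420 in 64-bit hexadecimal is 0xAEFF254E2462B45C.
Stored big-endian, the bytes at ascending addresses are AE FF 25 4E 24 62 B4 5C.
Read back as little-endian, the first byte is least significant, giving 0x5CB462244E25FFAE.

0x5CB462244E25FFAE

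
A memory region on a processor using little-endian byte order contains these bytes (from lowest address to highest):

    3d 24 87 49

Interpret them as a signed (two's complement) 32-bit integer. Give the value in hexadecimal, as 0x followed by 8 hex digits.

Little-endian: lowest address holds the least-significant byte.
Reassemble most-significant byte first: 49 87 24 3D → 0x4987243D.

0x4987243D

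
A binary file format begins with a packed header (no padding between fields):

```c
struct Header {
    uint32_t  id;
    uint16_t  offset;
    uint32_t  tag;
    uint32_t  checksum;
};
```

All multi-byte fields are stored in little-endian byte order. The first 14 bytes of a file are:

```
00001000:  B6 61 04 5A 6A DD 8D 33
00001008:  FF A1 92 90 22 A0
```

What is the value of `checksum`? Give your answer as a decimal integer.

`checksum` follows `id` (4 B), `offset` (2 B), `tag` (4 B), so it starts at offset 4 + 2 + 4 = 10 and occupies 4 bytes.
Bytes at offsets 10..13: 92 90 22 A0.
Little-endian stores the least-significant byte at the lowest address.
Reassemble most-significant byte first: A0 22 90 92 → 0xA0229092.
0xA0229092 = 2686619794.

2686619794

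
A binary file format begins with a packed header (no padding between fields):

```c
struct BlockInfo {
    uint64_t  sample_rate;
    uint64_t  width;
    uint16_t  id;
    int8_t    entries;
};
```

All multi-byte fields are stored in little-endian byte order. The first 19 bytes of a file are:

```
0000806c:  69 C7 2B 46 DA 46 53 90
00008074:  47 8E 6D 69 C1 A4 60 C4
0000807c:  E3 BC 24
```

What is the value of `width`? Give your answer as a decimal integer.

`width` follows `sample_rate` (8 bytes), so it starts at byte offset 8 and occupies 8 bytes.
Bytes at offsets 8..15: 47 8E 6D 69 C1 A4 60 C4.
Little-endian: lowest address holds the least-significant byte.
Reassemble most-significant byte first: C4 60 A4 C1 69 6D 8E 47 → 0xC460A4C1696D8E47.
0xC460A4C1696D8E47 = 14150491179802529351.

14150491179802529351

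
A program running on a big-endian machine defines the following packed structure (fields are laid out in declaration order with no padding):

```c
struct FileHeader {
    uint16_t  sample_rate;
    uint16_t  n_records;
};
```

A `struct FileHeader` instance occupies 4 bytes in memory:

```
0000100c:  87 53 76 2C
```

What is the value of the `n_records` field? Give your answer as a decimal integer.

30252

`n_records` follows `sample_rate` (2 bytes), so it starts at byte offset 2 and occupies 2 bytes.
Bytes at offsets 2..3: 76 2C.
Big-endian stores the most-significant byte at the lowest address.
The bytes are already most-significant first: 0x762C.
0x762C = 30252.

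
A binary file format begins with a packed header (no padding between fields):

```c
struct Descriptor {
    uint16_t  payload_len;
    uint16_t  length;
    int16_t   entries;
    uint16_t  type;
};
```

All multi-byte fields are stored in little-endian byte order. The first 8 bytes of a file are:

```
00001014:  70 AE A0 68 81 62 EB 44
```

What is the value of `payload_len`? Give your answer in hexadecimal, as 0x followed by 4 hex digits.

`payload_len` is the first field, at byte offset 0, occupying 2 bytes.
Bytes at offsets 0..1: 70 AE.
Little-endian: lowest address holds the least-significant byte.
Reassemble most-significant byte first: AE 70 → 0xAE70.

0xAE70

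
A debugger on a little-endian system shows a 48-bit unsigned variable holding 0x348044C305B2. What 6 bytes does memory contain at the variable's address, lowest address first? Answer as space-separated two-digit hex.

B2 05 C3 44 80 34

Split into bytes (most-significant first): 34 80 44 C3 05 B2.
In little-endian order the low byte comes first in memory.
So at ascending addresses the bytes are B2 05 C3 44 80 34.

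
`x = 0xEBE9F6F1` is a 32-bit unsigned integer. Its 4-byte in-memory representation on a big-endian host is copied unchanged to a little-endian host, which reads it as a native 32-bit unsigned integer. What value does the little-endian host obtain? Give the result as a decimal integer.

4059490795

Stored big-endian, the bytes at ascending addresses are EB E9 F6 F1.
Read back as little-endian, the first byte is least significant, giving 0xF1F6E9EB.
0xF1F6E9EB = 4059490795.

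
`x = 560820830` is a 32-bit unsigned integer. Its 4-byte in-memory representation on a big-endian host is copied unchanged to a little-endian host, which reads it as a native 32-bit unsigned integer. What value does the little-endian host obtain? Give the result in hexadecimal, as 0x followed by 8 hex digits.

560820830 in 32-bit hexadecimal is 0x216D725E.
Stored big-endian, the bytes at ascending addresses are 21 6D 72 5E.
Read back as little-endian, the first byte is least significant, giving 0x5E726D21.

0x5E726D21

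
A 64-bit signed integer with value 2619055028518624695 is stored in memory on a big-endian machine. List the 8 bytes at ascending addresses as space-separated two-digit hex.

24 58 C0 AC 0E 0D 9D B7

2619055028518624695 in hexadecimal, padded to 64 bits, is 0x2458C0AC0E0D9DB7.
Split into bytes (most-significant first): 24 58 C0 AC 0E 0D 9D B7.
Big-endian stores the most-significant byte at the lowest address.
So the memory order matches the most-significant-first order: 24 58 C0 AC 0E 0D 9D B7.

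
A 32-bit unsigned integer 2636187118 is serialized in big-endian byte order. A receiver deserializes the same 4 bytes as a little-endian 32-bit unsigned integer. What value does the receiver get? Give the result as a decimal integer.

3993313693

2636187118 in 32-bit hexadecimal is 0x9D2105EE.
Stored big-endian, the bytes at ascending addresses are 9D 21 05 EE.
Read back as little-endian, the first byte is least significant, giving 0xEE05219D.
0xEE05219D = 3993313693.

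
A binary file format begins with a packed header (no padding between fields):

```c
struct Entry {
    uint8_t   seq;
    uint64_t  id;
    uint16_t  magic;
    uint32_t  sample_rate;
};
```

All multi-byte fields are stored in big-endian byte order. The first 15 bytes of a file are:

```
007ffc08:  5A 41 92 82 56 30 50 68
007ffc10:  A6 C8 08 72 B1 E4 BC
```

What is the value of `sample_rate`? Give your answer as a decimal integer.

`sample_rate` follows `seq` (1 B), `id` (8 B), `magic` (2 B), so it starts at offset 1 + 8 + 2 = 11 and occupies 4 bytes.
Bytes at offsets 11..14: 72 B1 E4 BC.
Big-endian stores the most-significant byte at the lowest address.
The bytes are already most-significant first: 0x72B1E4BC.
0x72B1E4BC = 1924261052.

1924261052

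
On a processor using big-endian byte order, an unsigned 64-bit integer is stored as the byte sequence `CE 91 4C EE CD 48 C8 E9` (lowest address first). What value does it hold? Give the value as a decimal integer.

14884762831966226665

Big-endian: lowest address holds the most-significant byte.
The bytes are already most-significant first: 0xCE914CEECD48C8E9.
0xCE914CEECD48C8E9 = 14884762831966226665.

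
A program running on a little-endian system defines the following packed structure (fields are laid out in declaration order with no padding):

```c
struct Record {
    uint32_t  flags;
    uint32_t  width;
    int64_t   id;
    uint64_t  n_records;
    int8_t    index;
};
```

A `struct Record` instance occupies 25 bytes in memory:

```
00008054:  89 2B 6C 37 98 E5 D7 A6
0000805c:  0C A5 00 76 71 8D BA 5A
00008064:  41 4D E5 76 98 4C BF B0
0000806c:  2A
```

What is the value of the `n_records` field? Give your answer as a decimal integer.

`n_records` follows `flags` (4 B), `width` (4 B), `id` (8 B), so it starts at offset 4 + 4 + 8 = 16 and occupies 8 bytes.
Bytes at offsets 16..23: 41 4D E5 76 98 4C BF B0.
Little-endian: lowest address holds the least-significant byte.
Reassemble most-significant byte first: B0 BF 4C 98 76 E5 4D 41 → 0xB0BF4C9876E54D41.
0xB0BF4C9876E54D41 = 12735982488940531009.

12735982488940531009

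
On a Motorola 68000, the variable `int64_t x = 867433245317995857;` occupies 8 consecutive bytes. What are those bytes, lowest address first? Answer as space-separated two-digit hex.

0C 09 BD F0 D5 8B 1D 51

867433245317995857 in hexadecimal, padded to 64 bits, is 0x0C09BDF0D58B1D51.
Split into bytes (most-significant first): 0C 09 BD F0 D5 8B 1D 51.
Big-endian stores the most-significant byte at the lowest address.
So the memory order matches the most-significant-first order: 0C 09 BD F0 D5 8B 1D 51.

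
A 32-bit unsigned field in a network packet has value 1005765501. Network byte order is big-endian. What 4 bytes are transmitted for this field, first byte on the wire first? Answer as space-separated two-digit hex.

1005765501 in hexadecimal, padded to 32 bits, is 0x3BF2C37D.
Split into bytes (most-significant first): 3B F2 C3 7D.
In big-endian order the high byte comes first in memory.
So the memory order matches the most-significant-first order: 3B F2 C3 7D.

3B F2 C3 7D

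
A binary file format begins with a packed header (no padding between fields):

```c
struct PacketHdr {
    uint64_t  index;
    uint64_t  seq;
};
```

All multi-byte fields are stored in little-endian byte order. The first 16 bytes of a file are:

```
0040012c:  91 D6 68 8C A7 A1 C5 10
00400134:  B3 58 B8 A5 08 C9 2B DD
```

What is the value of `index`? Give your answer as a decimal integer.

1208549816006137489

`index` is the first field, at byte offset 0, occupying 8 bytes.
Bytes at offsets 0..7: 91 D6 68 8C A7 A1 C5 10.
Little-endian stores the least-significant byte at the lowest address.
Reassemble most-significant byte first: 10 C5 A1 A7 8C 68 D6 91 → 0x10C5A1A78C68D691.
0x10C5A1A78C68D691 = 1208549816006137489.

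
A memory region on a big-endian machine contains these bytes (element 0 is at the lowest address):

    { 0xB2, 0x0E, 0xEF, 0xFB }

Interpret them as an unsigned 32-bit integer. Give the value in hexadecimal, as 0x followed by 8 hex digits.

0xB20EEFFB

Big-endian stores the most-significant byte at the lowest address.
The bytes are already most-significant first: 0xB20EEFFB.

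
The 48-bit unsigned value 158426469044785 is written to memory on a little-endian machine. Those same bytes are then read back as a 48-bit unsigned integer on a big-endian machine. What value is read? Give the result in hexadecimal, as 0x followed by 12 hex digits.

158426469044785 in 48-bit hexadecimal is 0x901689691231.
Stored little-endian, the bytes at ascending addresses are 31 12 69 89 16 90.
Read back as big-endian, the last byte is least significant, giving 0x311269891690.

0x311269891690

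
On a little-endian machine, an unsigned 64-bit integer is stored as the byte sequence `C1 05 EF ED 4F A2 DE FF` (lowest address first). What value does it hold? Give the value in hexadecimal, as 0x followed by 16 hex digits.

0xFFDEA24FEDEF05C1

Little-endian: lowest address holds the least-significant byte.
Reassemble most-significant byte first: FF DE A2 4F ED EF 05 C1 → 0xFFDEA24FEDEF05C1.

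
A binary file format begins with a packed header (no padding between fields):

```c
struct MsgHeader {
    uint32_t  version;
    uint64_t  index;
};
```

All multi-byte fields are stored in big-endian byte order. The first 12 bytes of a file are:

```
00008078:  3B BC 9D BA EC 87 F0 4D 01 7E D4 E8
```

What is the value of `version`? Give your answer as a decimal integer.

`version` is the first field, at byte offset 0, occupying 4 bytes.
Bytes at offsets 0..3: 3B BC 9D BA.
In big-endian order the high byte comes first in memory.
The bytes are already most-significant first: 0x3BBC9DBA.
0x3BBC9DBA = 1002216890.

1002216890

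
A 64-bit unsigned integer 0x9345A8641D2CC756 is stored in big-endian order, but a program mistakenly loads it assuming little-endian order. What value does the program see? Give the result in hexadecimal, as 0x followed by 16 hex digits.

Stored big-endian, the bytes at ascending addresses are 93 45 A8 64 1D 2C C7 56.
Read back as little-endian, the first byte is least significant, giving 0x56C72C1D64A84593.

0x56C72C1D64A84593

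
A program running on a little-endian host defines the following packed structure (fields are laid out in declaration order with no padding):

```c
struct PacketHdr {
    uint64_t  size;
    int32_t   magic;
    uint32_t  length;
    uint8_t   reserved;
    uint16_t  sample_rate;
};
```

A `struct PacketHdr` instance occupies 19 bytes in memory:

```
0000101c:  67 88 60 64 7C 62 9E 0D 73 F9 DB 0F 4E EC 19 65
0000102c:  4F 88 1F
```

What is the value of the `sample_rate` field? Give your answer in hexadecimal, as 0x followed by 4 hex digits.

0x1F88

`sample_rate` follows `size` (8 B), `magic` (4 B), `length` (4 B), `reserved` (1 B), so it starts at offset 8 + 4 + 4 + 1 = 17 and occupies 2 bytes.
Bytes at offsets 17..18: 88 1F.
Little-endian: lowest address holds the least-significant byte.
Reassemble most-significant byte first: 1F 88 → 0x1F88.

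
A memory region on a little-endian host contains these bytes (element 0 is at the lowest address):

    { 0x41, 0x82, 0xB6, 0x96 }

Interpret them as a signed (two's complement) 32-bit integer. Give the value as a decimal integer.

-1766423999

Little-endian: lowest address holds the least-significant byte.
Reassemble most-significant byte first: 96 B6 82 41 → 0x96B68241.
Top bit is set, so as a signed 32-bit value this is 0x96B68241 − 2^32 = -1766423999.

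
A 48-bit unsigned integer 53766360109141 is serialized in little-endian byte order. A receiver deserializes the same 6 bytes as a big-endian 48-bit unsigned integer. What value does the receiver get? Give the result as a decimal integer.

94080377087536

53766360109141 in 48-bit hexadecimal is 0x30E674CB9055.
Stored little-endian, the bytes at ascending addresses are 55 90 CB 74 E6 30.
Read back as big-endian, the last byte is least significant, giving 0x5590CB74E630.
0x5590CB74E630 = 94080377087536.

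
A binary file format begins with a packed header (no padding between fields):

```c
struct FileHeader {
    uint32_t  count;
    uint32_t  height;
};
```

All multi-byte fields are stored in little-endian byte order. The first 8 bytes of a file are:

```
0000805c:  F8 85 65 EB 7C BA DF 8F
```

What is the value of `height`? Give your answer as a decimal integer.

2413804156

`height` follows `count` (4 bytes), so it starts at byte offset 4 and occupies 4 bytes.
Bytes at offsets 4..7: 7C BA DF 8F.
Little-endian stores the least-significant byte at the lowest address.
Reassemble most-significant byte first: 8F DF BA 7C → 0x8FDFBA7C.
0x8FDFBA7C = 2413804156.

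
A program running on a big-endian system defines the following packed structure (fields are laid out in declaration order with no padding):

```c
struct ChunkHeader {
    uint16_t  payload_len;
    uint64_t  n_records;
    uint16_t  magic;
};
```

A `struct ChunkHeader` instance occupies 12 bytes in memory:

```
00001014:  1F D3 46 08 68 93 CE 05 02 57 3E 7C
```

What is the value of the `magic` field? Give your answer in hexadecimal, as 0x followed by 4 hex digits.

`magic` follows `payload_len` (2 B), `n_records` (8 B), so it starts at offset 2 + 8 = 10 and occupies 2 bytes.
Bytes at offsets 10..11: 3E 7C.
Big-endian stores the most-significant byte at the lowest address.
The bytes are already most-significant first: 0x3E7C.

0x3E7C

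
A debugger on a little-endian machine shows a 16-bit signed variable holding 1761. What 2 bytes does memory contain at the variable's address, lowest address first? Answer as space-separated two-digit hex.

1761 in hexadecimal, padded to 16 bits, is 0x06E1.
Split into bytes (most-significant first): 06 E1.
Little-endian stores the least-significant byte at the lowest address.
So at ascending addresses the bytes are E1 06.

E1 06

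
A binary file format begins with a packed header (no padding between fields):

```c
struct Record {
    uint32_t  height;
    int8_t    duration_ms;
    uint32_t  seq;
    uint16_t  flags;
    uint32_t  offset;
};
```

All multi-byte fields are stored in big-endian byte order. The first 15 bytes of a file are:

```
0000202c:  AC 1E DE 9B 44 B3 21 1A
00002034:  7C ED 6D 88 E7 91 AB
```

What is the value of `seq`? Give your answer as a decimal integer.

`seq` follows `height` (4 B), `duration_ms` (1 B), so it starts at offset 4 + 1 = 5 and occupies 4 bytes.
Bytes at offsets 5..8: B3 21 1A 7C.
Big-endian stores the most-significant byte at the lowest address.
The bytes are already most-significant first: 0xB3211A7C.
0xB3211A7C = 3005291132.

3005291132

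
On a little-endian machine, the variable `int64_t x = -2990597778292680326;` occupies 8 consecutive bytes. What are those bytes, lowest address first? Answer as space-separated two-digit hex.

Two's complement of -2990597778292680326 in 64 bits: 2990597778292680326 = 0x2980BCD5A1352686; invert → 0xD67F432A5ECAD979; add 1 → 0xD67F432A5ECAD97A.
Split into bytes (most-significant first): D6 7F 43 2A 5E CA D9 7A.
Little-endian: lowest address holds the least-significant byte.
So at ascending addresses the bytes are 7A D9 CA 5E 2A 43 7F D6.

7A D9 CA 5E 2A 43 7F D6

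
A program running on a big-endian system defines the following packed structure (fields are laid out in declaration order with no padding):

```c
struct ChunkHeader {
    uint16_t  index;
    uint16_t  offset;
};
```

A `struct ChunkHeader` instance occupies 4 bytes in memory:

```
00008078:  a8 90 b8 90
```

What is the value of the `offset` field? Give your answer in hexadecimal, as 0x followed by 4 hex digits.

`offset` follows `index` (2 bytes), so it starts at byte offset 2 and occupies 2 bytes.
Bytes at offsets 2..3: B8 90.
Big-endian: lowest address holds the most-significant byte.
The bytes are already most-significant first: 0xB890.

0xB890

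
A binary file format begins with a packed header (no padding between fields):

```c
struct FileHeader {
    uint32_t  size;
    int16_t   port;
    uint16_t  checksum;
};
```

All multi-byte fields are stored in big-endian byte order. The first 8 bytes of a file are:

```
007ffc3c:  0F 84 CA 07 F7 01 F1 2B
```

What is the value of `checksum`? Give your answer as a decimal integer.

61739

`checksum` follows `size` (4 B), `port` (2 B), so it starts at offset 4 + 2 = 6 and occupies 2 bytes.
Bytes at offsets 6..7: F1 2B.
Big-endian: lowest address holds the most-significant byte.
The bytes are already most-significant first: 0xF12B.
0xF12B = 61739.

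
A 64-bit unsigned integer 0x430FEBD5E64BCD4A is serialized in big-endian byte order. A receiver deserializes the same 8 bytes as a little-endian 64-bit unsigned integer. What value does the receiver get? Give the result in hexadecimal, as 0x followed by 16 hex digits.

0x4ACD4BE6D5EB0F43

Stored big-endian, the bytes at ascending addresses are 43 0F EB D5 E6 4B CD 4A.
Read back as little-endian, the first byte is least significant, giving 0x4ACD4BE6D5EB0F43.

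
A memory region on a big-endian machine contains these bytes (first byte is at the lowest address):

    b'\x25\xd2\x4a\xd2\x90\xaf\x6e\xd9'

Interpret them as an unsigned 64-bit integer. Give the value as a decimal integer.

2725322992743575257

Big-endian stores the most-significant byte at the lowest address.
The bytes are already most-significant first: 0x25D24AD290AF6ED9.
0x25D24AD290AF6ED9 = 2725322992743575257.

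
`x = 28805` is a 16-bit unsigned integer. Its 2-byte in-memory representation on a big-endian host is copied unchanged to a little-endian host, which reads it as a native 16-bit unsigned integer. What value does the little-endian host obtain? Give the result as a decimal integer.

34160

28805 in 16-bit hexadecimal is 0x7085.
Stored big-endian, the bytes at ascending addresses are 70 85.
Read back as little-endian, the first byte is least significant, giving 0x8570.
0x8570 = 34160.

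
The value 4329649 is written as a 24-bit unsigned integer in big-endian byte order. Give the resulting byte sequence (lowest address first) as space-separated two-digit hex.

42 10 B1

4329649 in hexadecimal, padded to 24 bits, is 0x4210B1.
Split into bytes (most-significant first): 42 10 B1.
In big-endian order the high byte comes first in memory.
So the memory order matches the most-significant-first order: 42 10 B1.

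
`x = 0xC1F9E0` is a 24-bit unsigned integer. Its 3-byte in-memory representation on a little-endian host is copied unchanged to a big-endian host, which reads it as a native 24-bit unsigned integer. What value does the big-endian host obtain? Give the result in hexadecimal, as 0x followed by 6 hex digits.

0xE0F9C1

Stored little-endian, the bytes at ascending addresses are E0 F9 C1.
Read back as big-endian, the last byte is least significant, giving 0xE0F9C1.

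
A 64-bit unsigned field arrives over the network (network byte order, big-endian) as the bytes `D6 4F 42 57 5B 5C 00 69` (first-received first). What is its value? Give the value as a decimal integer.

Big-endian stores the most-significant byte at the lowest address.
The bytes are already most-significant first: 0xD64F42575B5C0069.
0xD64F42575B5C0069 = 15442634590239064169.

15442634590239064169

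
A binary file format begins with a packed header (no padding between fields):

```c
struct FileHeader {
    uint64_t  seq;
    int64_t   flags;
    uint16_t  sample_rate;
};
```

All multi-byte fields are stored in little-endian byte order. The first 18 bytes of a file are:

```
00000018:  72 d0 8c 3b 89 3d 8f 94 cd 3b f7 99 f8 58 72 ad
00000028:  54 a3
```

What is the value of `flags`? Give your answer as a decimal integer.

`flags` follows `seq` (8 bytes), so it starts at byte offset 8 and occupies 8 bytes.
Bytes at offsets 8..15: CD 3B F7 99 F8 58 72 AD.
Little-endian stores the least-significant byte at the lowest address.
Reassemble most-significant byte first: AD 72 58 F8 99 F7 3B CD → 0xAD7258F899F73BCD.
Top bit is set, so as a signed 64-bit value this is 0xAD7258F899F73BCD − 2^64 = -5948594333044753459.

-5948594333044753459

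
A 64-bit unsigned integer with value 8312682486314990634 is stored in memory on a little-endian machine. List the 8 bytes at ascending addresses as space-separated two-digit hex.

2A 7C 6A C7 AD 94 5C 73

8312682486314990634 in hexadecimal, padded to 64 bits, is 0x735C94ADC76A7C2A.
Split into bytes (most-significant first): 73 5C 94 AD C7 6A 7C 2A.
Little-endian stores the least-significant byte at the lowest address.
So at ascending addresses the bytes are 2A 7C 6A C7 AD 94 5C 73.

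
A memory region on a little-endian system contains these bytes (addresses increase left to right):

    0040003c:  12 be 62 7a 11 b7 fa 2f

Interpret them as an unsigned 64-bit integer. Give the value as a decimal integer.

Little-endian stores the least-significant byte at the lowest address.
Reassemble most-significant byte first: 2F FA B7 11 7A 62 BE 12 → 0x2FFAB7117A62BE12.
0x2FFAB7117A62BE12 = 3457276949655895570.

3457276949655895570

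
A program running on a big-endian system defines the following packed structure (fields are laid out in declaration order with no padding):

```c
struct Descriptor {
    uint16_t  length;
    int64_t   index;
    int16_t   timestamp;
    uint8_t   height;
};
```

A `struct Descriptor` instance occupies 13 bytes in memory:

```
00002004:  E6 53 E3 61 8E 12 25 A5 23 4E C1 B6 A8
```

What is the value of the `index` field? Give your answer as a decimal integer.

`index` follows `length` (2 bytes), so it starts at byte offset 2 and occupies 8 bytes.
Bytes at offsets 2..9: E3 61 8E 12 25 A5 23 4E.
In big-endian order the high byte comes first in memory.
The bytes are already most-significant first: 0xE3618E1225A5234E.
Top bit is set, so as a signed 64-bit value this is 0xE3618E1225A5234E − 2^64 = -2062210945766841522.

-2062210945766841522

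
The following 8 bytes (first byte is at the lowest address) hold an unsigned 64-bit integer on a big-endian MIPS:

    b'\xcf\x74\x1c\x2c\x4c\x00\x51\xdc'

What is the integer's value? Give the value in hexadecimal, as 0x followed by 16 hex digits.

Big-endian stores the most-significant byte at the lowest address.
The bytes are already most-significant first: 0xCF741C2C4C0051DC.

0xCF741C2C4C0051DC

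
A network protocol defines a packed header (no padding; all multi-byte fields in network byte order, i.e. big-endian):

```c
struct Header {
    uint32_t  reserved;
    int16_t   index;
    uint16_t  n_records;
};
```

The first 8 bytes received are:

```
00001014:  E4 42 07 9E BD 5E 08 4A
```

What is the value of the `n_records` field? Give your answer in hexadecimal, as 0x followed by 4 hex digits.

`n_records` follows `reserved` (4 B), `index` (2 B), so it starts at offset 4 + 2 = 6 and occupies 2 bytes.
Bytes at offsets 6..7: 08 4A.
Big-endian: lowest address holds the most-significant byte.
The bytes are already most-significant first: 0x084A.

0x084A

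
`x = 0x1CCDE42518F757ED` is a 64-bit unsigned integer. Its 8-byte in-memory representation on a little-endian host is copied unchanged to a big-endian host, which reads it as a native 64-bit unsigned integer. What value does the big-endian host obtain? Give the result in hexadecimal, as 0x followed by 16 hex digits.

0xED57F71825E4CD1C

Stored little-endian, the bytes at ascending addresses are ED 57 F7 18 25 E4 CD 1C.
Read back as big-endian, the last byte is least significant, giving 0xED57F71825E4CD1C.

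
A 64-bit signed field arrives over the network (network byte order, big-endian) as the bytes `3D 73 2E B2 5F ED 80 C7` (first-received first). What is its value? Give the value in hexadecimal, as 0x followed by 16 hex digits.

Big-endian stores the most-significant byte at the lowest address.
The bytes are already most-significant first: 0x3D732EB25FED80C7.

0x3D732EB25FED80C7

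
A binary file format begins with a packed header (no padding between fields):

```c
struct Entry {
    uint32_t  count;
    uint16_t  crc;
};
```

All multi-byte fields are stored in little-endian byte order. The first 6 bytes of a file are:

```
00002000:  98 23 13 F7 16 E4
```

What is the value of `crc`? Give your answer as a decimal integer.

`crc` follows `count` (4 bytes), so it starts at byte offset 4 and occupies 2 bytes.
Bytes at offsets 4..5: 16 E4.
Little-endian: lowest address holds the least-significant byte.
Reassemble most-significant byte first: E4 16 → 0xE416.
0xE416 = 58390.

58390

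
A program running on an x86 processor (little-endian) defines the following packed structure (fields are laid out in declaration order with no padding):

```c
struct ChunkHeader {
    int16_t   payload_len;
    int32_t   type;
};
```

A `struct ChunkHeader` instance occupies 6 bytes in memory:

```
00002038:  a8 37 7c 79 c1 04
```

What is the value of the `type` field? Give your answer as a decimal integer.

79788412

`type` follows `payload_len` (2 bytes), so it starts at byte offset 2 and occupies 4 bytes.
Bytes at offsets 2..5: 7C 79 C1 04.
Little-endian stores the least-significant byte at the lowest address.
Reassemble most-significant byte first: 04 C1 79 7C → 0x04C1797C.
0x04C1797C = 79788412.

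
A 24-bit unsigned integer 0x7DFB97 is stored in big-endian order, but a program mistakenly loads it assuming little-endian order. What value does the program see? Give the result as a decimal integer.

9960317

Stored big-endian, the bytes at ascending addresses are 7D FB 97.
Read back as little-endian, the first byte is least significant, giving 0x97FB7D.
0x97FB7D = 9960317.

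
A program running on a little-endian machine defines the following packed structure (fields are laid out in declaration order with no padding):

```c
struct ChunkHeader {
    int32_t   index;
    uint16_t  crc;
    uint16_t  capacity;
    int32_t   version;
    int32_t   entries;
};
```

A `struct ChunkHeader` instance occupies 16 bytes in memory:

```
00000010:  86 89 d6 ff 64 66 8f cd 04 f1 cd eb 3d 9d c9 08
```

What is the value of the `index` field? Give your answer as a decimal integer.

`index` is the first field, at byte offset 0, occupying 4 bytes.
Bytes at offsets 0..3: 86 89 D6 FF.
Little-endian: lowest address holds the least-significant byte.
Reassemble most-significant byte first: FF D6 89 86 → 0xFFD68986.
Top bit is set, so as a signed 32-bit value this is 0xFFD68986 − 2^32 = -2717306.

-2717306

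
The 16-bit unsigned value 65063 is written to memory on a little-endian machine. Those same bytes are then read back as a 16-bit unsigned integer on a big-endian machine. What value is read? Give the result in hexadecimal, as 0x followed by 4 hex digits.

65063 in 16-bit hexadecimal is 0xFE27.
Stored little-endian, the bytes at ascending addresses are 27 FE.
Read back as big-endian, the last byte is least significant, giving 0x27FE.

0x27FE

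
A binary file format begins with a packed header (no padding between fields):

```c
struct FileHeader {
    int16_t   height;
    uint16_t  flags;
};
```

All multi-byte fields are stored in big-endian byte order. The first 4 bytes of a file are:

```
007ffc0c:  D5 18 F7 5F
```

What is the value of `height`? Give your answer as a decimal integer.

-10984

`height` is the first field, at byte offset 0, occupying 2 bytes.
Bytes at offsets 0..1: D5 18.
In big-endian order the high byte comes first in memory.
The bytes are already most-significant first: 0xD518.
Top bit is set, so as a signed 16-bit value this is 0xD518 − 2^16 = -10984.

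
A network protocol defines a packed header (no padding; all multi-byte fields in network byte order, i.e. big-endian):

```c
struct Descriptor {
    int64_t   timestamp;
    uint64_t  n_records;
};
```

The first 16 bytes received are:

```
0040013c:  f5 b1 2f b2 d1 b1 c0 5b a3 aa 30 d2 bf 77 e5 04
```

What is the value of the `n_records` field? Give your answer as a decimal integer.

`n_records` follows `timestamp` (8 bytes), so it starts at byte offset 8 and occupies 8 bytes.
Bytes at offsets 8..15: A3 AA 30 D2 BF 77 E5 04.
Big-endian stores the most-significant byte at the lowest address.
The bytes are already most-significant first: 0xA3AA30D2BF77E504.
0xA3AA30D2BF77E504 = 11793292255936636164.

11793292255936636164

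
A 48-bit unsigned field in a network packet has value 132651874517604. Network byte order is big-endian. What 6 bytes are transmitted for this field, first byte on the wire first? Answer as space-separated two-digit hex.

78 A5 6B DC 02 64

132651874517604 in hexadecimal, padded to 48 bits, is 0x78A56BDC0264.
Split into bytes (most-significant first): 78 A5 6B DC 02 64.
Big-endian stores the most-significant byte at the lowest address.
So the memory order matches the most-significant-first order: 78 A5 6B DC 02 64.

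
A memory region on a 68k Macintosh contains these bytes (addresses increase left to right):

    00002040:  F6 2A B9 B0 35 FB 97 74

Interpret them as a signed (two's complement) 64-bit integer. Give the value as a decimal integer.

-708549824886368396

Big-endian stores the most-significant byte at the lowest address.
The bytes are already most-significant first: 0xF62AB9B035FB9774.
Top bit is set, so as a signed 64-bit value this is 0xF62AB9B035FB9774 − 2^64 = -708549824886368396.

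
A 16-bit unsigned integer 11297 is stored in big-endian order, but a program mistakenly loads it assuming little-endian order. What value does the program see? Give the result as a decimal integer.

11297 in 16-bit hexadecimal is 0x2C21.
Stored big-endian, the bytes at ascending addresses are 2C 21.
Read back as little-endian, the first byte is least significant, giving 0x212C.
0x212C = 8492.

8492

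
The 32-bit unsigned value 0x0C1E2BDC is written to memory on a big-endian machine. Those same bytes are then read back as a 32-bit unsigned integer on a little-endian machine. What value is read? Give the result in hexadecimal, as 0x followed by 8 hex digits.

Stored big-endian, the bytes at ascending addresses are 0C 1E 2B DC.
Read back as little-endian, the first byte is least significant, giving 0xDC2B1E0C.

0xDC2B1E0C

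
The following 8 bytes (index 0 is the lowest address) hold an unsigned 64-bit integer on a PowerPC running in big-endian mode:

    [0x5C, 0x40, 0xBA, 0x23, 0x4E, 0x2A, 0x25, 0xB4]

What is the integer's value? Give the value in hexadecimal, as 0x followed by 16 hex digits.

In big-endian order the high byte comes first in memory.
The bytes are already most-significant first: 0x5C40BA234E2A25B4.

0x5C40BA234E2A25B4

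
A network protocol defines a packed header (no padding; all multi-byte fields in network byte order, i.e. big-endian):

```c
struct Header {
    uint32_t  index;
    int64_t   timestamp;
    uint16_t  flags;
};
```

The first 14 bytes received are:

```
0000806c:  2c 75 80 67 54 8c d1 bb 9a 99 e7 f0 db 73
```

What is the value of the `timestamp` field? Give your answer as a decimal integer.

`timestamp` follows `index` (4 bytes), so it starts at byte offset 4 and occupies 8 bytes.
Bytes at offsets 4..11: 54 8C D1 BB 9A 99 E7 F0.
In big-endian order the high byte comes first in memory.
The bytes are already most-significant first: 0x548CD1BB9A99E7F0.
0x548CD1BB9A99E7F0 = 6092474999608305648.

6092474999608305648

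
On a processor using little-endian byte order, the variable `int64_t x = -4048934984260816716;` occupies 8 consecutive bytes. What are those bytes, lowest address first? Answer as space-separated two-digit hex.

B4 70 7B 80 15 4B CF C7

Two's complement of -4048934984260816716 in 64 bits: 4048934984260816716 = 0x3830B4EA7F848F4C; invert → 0xC7CF4B15807B70B3; add 1 → 0xC7CF4B15807B70B4.
Split into bytes (most-significant first): C7 CF 4B 15 80 7B 70 B4.
In little-endian order the low byte comes first in memory.
So at ascending addresses the bytes are B4 70 7B 80 15 4B CF C7.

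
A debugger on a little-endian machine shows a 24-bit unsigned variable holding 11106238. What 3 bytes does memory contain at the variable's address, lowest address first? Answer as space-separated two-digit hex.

BE 77 A9

11106238 in hexadecimal, padded to 24 bits, is 0xA977BE.
Split into bytes (most-significant first): A9 77 BE.
In little-endian order the low byte comes first in memory.
So at ascending addresses the bytes are BE 77 A9.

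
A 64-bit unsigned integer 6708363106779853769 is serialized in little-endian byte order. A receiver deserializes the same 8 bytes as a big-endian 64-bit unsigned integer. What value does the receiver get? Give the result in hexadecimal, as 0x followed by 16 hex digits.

0xC9F3F203B4E4185D

6708363106779853769 in 64-bit hexadecimal is 0x5D18E4B403F2F3C9.
Stored little-endian, the bytes at ascending addresses are C9 F3 F2 03 B4 E4 18 5D.
Read back as big-endian, the last byte is least significant, giving 0xC9F3F203B4E4185D.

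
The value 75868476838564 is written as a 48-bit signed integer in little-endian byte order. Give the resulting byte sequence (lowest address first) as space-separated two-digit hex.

75868476838564 in hexadecimal, padded to 48 bits, is 0x4500819C92A4.
Split into bytes (most-significant first): 45 00 81 9C 92 A4.
In little-endian order the low byte comes first in memory.
So at ascending addresses the bytes are A4 92 9C 81 00 45.

A4 92 9C 81 00 45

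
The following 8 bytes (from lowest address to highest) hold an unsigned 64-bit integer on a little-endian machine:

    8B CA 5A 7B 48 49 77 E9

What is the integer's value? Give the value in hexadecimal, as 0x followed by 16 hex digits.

Little-endian: lowest address holds the least-significant byte.
Reassemble most-significant byte first: E9 77 49 48 7B 5A CA 8B → 0xE97749487B5ACA8B.

0xE97749487B5ACA8B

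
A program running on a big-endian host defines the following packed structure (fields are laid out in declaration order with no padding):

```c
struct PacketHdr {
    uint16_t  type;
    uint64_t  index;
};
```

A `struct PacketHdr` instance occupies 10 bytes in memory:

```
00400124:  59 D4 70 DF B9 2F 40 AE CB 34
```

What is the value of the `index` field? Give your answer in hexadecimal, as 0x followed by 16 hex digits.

0x70DFB92F40AECB34

`index` follows `type` (2 bytes), so it starts at byte offset 2 and occupies 8 bytes.
Bytes at offsets 2..9: 70 DF B9 2F 40 AE CB 34.
Big-endian: lowest address holds the most-significant byte.
The bytes are already most-significant first: 0x70DFB92F40AECB34.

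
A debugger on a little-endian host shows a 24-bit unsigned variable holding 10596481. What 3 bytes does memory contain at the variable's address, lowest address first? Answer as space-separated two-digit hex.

10596481 in hexadecimal, padded to 24 bits, is 0xA1B081.
Split into bytes (most-significant first): A1 B0 81.
Little-endian stores the least-significant byte at the lowest address.
So at ascending addresses the bytes are 81 B0 A1.

81 B0 A1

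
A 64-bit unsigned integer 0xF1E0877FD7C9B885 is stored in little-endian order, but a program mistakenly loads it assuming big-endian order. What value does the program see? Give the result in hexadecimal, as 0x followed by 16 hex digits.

Stored little-endian, the bytes at ascending addresses are 85 B8 C9 D7 7F 87 E0 F1.
Read back as big-endian, the last byte is least significant, giving 0x85B8C9D77F87E0F1.

0x85B8C9D77F87E0F1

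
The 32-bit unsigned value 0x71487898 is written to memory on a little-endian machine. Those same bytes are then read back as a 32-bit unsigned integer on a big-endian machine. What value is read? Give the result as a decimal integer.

2558019697

Stored little-endian, the bytes at ascending addresses are 98 78 48 71.
Read back as big-endian, the last byte is least significant, giving 0x98784871.
0x98784871 = 2558019697.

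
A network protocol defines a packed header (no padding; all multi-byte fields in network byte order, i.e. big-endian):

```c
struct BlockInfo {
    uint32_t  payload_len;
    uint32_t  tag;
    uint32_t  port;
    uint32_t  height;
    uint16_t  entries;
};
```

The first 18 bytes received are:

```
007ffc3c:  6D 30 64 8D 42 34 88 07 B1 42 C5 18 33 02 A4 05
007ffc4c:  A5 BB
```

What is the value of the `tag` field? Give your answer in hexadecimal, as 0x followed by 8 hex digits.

`tag` follows `payload_len` (4 bytes), so it starts at byte offset 4 and occupies 4 bytes.
Bytes at offsets 4..7: 42 34 88 07.
Big-endian stores the most-significant byte at the lowest address.
The bytes are already most-significant first: 0x42348807.

0x42348807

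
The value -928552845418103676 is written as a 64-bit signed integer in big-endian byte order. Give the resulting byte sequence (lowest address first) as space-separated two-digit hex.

Two's complement of -928552845418103676 in 64 bits: 928552845418103676 = 0x0CE2E1E4AA53037C; invert → 0xF31D1E1B55ACFC83; add 1 → 0xF31D1E1B55ACFC84.
Split into bytes (most-significant first): F3 1D 1E 1B 55 AC FC 84.
Big-endian stores the most-significant byte at the lowest address.
So the memory order matches the most-significant-first order: F3 1D 1E 1B 55 AC FC 84.

F3 1D 1E 1B 55 AC FC 84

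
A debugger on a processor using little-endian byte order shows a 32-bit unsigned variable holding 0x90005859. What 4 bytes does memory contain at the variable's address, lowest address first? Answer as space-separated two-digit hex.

59 58 00 90

Split into bytes (most-significant first): 90 00 58 59.
Little-endian stores the least-significant byte at the lowest address.
So at ascending addresses the bytes are 59 58 00 90.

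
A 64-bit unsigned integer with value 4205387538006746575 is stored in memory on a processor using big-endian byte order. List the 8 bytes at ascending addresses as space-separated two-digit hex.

3A 5C 89 AF 49 BF 25 CF

4205387538006746575 in hexadecimal, padded to 64 bits, is 0x3A5C89AF49BF25CF.
Split into bytes (most-significant first): 3A 5C 89 AF 49 BF 25 CF.
Big-endian stores the most-significant byte at the lowest address.
So the memory order matches the most-significant-first order: 3A 5C 89 AF 49 BF 25 CF.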